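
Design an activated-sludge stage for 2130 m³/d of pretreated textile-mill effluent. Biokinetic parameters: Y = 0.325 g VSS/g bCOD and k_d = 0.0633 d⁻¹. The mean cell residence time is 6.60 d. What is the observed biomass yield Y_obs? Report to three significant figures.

Observed yield with endogenous decay: Y_obs = Y / (1 + k_d·θ_c) = 0.325 / (1 + 0.0633 × 6.60) = 0.325 / 1.418 = 0.2292 g VSS/g bCOD.

Y_obs ≈ 0.229 g VSS/g bCOD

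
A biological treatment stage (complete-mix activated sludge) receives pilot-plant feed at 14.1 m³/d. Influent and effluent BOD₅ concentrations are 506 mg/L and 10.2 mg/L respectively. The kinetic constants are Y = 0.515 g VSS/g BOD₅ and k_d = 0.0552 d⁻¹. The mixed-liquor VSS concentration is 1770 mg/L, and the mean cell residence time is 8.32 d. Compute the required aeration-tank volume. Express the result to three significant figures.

Rearranging the biomass balance for a CMAS with decay, V = Y·Q·ΔS·θ_c / [X·(1+k_d θ_c)] = 0.515 × 14.1 × (506 − 10.2) × 8.32 / [1770 × (1 + 0.0552 × 8.32)] = 3×10^4 / 2583 = 11.60 m³.

V ≈ 11.6 m³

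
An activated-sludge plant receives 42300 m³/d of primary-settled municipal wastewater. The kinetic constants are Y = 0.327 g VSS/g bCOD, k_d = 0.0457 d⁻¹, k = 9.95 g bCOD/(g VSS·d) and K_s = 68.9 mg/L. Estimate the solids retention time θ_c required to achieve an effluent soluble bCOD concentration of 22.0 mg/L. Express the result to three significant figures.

θ_c ≈ 1.35 d

From 1/θ_c = Y·k·S/(K_s + S) − k_d: Y·k·S/(K_s+S) = 0.327 × 9.95 × 22.0 / (68.9 + 22.0) = 0.7875 d⁻¹.
1/θ_c = 0.7875 − 0.0457 = 0.7418 d⁻¹, so θ_c = 1.348 d.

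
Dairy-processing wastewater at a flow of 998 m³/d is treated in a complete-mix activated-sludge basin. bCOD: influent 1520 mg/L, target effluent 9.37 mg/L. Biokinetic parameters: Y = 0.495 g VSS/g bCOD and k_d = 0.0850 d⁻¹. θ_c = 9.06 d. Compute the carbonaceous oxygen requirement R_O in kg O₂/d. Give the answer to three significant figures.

R_O ≈ 909 kg O₂/d

Observed yield with endogenous decay: Y_obs = Y / (1 + k_d·θ_c) = 0.495 / (1 + 0.0850 × 9.06) = 0.495 / 1.770 = 0.2796 g VSS/g bCOD.
ΔS = 1520 − 9.37 = 1511 mg/L, so the substrate removal rate is 998 × 1511/1000 = 1508 kg bCOD/d.
P_X = Y_obs·Q·(S₀ − S) = 0.2796 × 1508 = 421.6 kg VSS/d.
Carbonaceous O₂ demand = substrate oxidised − cell-mass equivalent = 1508 − 1.42 × 421.6 = 908.9 kg O₂/d.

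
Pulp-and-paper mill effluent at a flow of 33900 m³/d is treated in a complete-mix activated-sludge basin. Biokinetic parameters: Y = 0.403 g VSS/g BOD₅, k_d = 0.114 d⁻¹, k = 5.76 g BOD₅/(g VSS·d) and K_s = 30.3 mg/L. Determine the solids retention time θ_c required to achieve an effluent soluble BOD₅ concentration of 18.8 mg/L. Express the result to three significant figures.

θ_c ≈ 1.29 d

From 1/θ_c = Y·k·S/(K_s + S) − k_d: Y·k·S/(K_s+S) = 0.403 × 5.76 × 18.8 / (30.3 + 18.8) = 0.8888 d⁻¹.
θ_c = 1/(μ − k_d) = 1/(0.8888 − 0.114) = 1/0.7748 = 1.291 d.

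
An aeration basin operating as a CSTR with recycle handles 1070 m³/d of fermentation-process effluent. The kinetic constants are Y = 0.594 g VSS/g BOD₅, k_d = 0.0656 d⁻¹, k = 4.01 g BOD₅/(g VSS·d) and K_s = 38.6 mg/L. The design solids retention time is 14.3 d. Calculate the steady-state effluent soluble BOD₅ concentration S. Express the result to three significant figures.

S ≈ 2.33 mg/L

Effluent substrate depends only on kinetics and SRT: S = K_s(1 + k_d θ_c) / [θ_c(Yk − k_d) − 1] = 38.6 × (1 + 0.0656 × 14.3) / [14.3 × (0.594 × 4.01 − 0.0656) − 1] = 74.81 / 32.12 = 2.329 mg/L.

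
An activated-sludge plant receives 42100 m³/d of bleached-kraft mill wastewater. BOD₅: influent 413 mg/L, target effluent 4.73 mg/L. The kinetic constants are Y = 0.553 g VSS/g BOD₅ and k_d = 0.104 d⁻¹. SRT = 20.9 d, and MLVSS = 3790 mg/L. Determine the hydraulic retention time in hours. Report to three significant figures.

Rearranging the biomass balance for a CMAS with decay, V = Y·Q·ΔS·θ_c / [X·(1+k_d θ_c)] = 0.553 × 42100 × (413 − 4.73) × 20.9 / [3790 × (1 + 0.104 × 20.9)] = 1.99×10^8 / 12028 = 16516 m³.
Hydraulic retention time τ = V/Q = 16516 / 42100 = 0.3923 d = 9.415 h.

τ ≈ 9.42 h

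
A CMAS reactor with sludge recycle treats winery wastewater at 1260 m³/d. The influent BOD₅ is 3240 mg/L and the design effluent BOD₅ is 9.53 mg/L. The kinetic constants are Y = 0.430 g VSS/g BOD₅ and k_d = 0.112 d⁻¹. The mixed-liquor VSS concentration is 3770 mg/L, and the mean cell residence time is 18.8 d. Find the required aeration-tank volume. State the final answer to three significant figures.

V ≈ 2810 m³

Rearranging the biomass balance for a CMAS with decay, V = Y·Q·ΔS·θ_c / [X·(1+k_d θ_c)] = 0.430 × 1260 × (3240 − 9.53) × 18.8 / [3770 × (1 + 0.112 × 18.8)] = 3.29×10^7 / 11708 = 2810 m³.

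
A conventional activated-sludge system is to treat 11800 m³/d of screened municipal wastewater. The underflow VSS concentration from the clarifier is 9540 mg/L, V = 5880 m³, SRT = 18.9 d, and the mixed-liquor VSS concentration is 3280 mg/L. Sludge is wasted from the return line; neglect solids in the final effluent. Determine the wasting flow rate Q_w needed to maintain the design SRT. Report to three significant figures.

Q_w = (V·X)/(θ_c X_r) = 5880 × 3280 / (18.9 × 9540) = 107.0 m³/d.

Q_w ≈ 107 m³/d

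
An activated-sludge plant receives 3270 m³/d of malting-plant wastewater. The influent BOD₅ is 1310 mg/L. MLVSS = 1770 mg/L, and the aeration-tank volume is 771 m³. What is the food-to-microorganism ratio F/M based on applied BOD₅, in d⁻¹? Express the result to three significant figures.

F/M ≈ 3.14 d⁻¹

F/M = applied load / biomass = Q·S₀/(V·X) = 3270 × 1310 / (771.0 × 1770) = 3.139 d⁻¹.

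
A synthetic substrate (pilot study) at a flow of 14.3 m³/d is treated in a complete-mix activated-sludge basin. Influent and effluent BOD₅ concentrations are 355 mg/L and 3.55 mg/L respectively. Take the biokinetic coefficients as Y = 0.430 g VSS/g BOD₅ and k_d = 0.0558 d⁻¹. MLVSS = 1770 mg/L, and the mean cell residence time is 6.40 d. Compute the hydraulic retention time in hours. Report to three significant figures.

τ ≈ 9.66 h

From the SRT design equation V = Y Q (S₀−S) θ_c / [X (1 + k_d θ_c)] = 0.430 × 14.3 × (355 − 3.55) × 6.40 / [1770 × (1 + 0.0558 × 6.40)] = 1.38×10^4 / 2402 = 5.758 m³.
HRT = V/Q = 5.758 m³ / 14.3 m³·d⁻¹ = 0.4026 d × 24 = 9.663 h.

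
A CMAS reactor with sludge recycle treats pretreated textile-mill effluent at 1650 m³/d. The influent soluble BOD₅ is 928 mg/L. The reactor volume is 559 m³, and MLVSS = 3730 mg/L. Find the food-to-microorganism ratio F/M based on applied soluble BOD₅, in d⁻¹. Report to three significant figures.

F/M ≈ 0.734 d⁻¹

F/M = applied load / biomass = Q·S₀/(V·X) = 1650 × 928 / (559.0 × 3730) = 0.7344 d⁻¹.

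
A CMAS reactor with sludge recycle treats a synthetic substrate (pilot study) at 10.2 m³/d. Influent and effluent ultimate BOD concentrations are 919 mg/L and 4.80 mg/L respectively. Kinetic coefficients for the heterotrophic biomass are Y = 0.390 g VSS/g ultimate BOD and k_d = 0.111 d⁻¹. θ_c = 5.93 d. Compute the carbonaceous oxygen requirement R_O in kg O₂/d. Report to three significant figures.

Observed yield with endogenous decay: Y_obs = Y / (1 + k_d·θ_c) = 0.390 / (1 + 0.111 × 5.93) = 0.390 / 1.658 = 0.2352 g VSS/g ultimate BOD.
Mass of ultimate BOD removed per day: Q(S₀ − S) = 10.2 × 914.2 g/m³ = 9.325 kg/d.
Biomass synthesised: P_X = Y_obs × 9.325 = 2.193 kg VSS/d.
R_O = Q·(S₀ − S) − 1.42·P_X = 9.325 − 1.42 × 2.193 = 6.211 kg O₂/d.

R_O ≈ 6.21 kg O₂/d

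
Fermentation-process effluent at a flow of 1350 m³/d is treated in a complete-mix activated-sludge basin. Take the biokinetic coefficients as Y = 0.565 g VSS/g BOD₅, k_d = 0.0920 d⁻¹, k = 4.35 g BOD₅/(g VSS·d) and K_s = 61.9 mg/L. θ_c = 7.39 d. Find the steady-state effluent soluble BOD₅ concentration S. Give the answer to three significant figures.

From the Monod/SRT balance for a CMAS, S = K_s·(1+k_d θ_c)/[θ_c·(Y k − k_d) − 1] = 61.9 × (1 + 0.0920 × 7.39) / [7.39 × (0.565 × 4.35 − 0.0920) − 1] = 104.0 / 16.48 = 6.309 mg/L.

S ≈ 6.31 mg/L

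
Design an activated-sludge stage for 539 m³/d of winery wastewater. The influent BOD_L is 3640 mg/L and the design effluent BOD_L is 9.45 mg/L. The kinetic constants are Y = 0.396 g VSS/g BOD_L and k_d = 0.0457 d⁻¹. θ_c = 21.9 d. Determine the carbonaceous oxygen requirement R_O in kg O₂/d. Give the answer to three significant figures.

R_O ≈ 1410 kg O₂/d

The observed yield is Y_obs = Y/(1 + k_d·θ_c) = 0.396 / (1 + 0.0457 × 21.9) = 0.396 / 2.001 = 0.1979 g VSS per g BOD_L removed.
ΔS = 3640 − 9.45 = 3631 mg/L, so the substrate removal rate is 539 × 3631/1000 = 1957 kg BOD_L/d.
P_X = Y_obs·Q·(S₀ − S) = 0.1979 × 1957 = 387.3 kg VSS/d.
R_O = Q·ΔS − 1.42 P_X = 1957 − 550.0 = 1407 kg O₂/d.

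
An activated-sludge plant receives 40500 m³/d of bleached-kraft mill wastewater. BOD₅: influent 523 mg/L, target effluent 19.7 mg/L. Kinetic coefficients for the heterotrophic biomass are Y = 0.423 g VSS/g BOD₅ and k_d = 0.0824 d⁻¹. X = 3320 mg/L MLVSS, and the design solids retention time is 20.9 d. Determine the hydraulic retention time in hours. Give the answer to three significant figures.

From the SRT design equation V = Y Q (S₀−S) θ_c / [X (1 + k_d θ_c)] = 0.423 × 40500 × (523 − 19.7) × 20.9 / [3320 × (1 + 0.0824 × 20.9)] = 1.8×10^8 / 9038 = 19940 m³.
HRT = V/Q = 19940 m³ / 40500 m³·d⁻¹ = 0.4923 d × 24 = 11.82 h.

τ ≈ 11.8 h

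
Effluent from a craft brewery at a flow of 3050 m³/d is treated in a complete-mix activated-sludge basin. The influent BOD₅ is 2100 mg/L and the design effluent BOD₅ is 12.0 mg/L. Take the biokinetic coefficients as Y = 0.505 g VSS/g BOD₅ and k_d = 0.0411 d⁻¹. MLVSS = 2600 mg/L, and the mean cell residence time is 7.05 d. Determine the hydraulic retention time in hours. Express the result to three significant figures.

τ ≈ 53.2 h

Steady-state biomass mass balance: V·X·(1 + k_d·θ_c) = Y·Q·(S₀ − S)·θ_c, so V = 0.505 × 3050 × (2100 − 12.0) × 7.05 / [2600 × (1 + 0.0411 × 7.05)] = 2.27×10^7 / 3353 = 6761 m³.
Hydraulic retention time τ = V/Q = 6761 / 3050 = 2.217 d = 53.20 h.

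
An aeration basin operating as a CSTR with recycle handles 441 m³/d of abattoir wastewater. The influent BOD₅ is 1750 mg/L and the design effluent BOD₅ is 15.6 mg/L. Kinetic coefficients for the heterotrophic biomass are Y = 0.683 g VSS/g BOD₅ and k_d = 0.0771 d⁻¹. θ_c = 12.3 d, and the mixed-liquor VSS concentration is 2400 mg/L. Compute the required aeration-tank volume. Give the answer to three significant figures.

Rearranging the biomass balance for a CMAS with decay, V = Y·Q·ΔS·θ_c / [X·(1+k_d θ_c)] = 0.683 × 441 × (1750 − 15.6) × 12.3 / [2400 × (1 + 0.0771 × 12.3)] = 6.43×10^6 / 4676 = 1374 m³.

V ≈ 1370 m³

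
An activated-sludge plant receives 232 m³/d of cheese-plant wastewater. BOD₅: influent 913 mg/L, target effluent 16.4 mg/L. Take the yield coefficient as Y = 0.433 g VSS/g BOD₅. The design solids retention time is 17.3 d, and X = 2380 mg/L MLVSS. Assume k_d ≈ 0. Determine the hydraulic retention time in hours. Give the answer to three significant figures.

Biomass mass balance (decay neglected): V·X = Y·Q·(S₀ − S)·θ_c, so V = 0.433 × 232 × (913 − 16.4) × 17.3 / 2380 = 654.7 m³.
HRT = V/Q = 654.7 m³ / 232 m³·d⁻¹ = 2.822 d × 24 = 67.73 h.

τ ≈ 67.7 h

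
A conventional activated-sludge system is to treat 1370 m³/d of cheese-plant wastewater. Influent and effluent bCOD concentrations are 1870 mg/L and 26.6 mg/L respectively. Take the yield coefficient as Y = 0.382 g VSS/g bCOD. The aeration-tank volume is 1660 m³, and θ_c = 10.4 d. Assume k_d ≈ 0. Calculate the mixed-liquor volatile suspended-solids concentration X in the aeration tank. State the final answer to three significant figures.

X ≈ 6040 mg/L

X = Y·Q·ΔS·θ_c / V = 0.382 × 1370 × (1870 − 26.6) × 10.4 / 1660 = 6044 mg/L.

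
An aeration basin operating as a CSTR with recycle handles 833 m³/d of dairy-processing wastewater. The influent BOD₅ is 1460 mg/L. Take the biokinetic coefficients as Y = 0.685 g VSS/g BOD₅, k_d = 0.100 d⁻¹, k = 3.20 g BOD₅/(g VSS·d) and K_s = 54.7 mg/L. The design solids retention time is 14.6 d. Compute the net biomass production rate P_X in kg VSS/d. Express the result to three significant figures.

P_X ≈ 338 kg VSS/d

From the Monod/SRT balance for a CMAS, S = K_s·(1+k_d θ_c)/[θ_c·(Y k − k_d) − 1] = 54.7 × (1 + 0.100 × 14.6) / [14.6 × (0.685 × 3.20 − 0.100) − 1] = 134.6 / 29.54 = 4.555 mg/L.
Correct the yield for decay: Y_obs = Y/(1 + k_d θ_c) = 0.685 / (1 + 0.100 × 14.6) = 0.685 / 2.460 = 0.2785.
Q·(S₀ − S) = 833 × (1460 − 4.55) × 10⁻³ = 1212 kg/d removed.
Biomass produced: P_X = Y_obs·Q·ΔS = 0.2785 × 1212 ≈ 337.6 kg VSS/d.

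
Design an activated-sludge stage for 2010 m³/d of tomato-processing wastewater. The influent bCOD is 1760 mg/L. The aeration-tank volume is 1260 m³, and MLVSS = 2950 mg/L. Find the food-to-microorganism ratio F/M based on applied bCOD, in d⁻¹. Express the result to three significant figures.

F/M = applied load / biomass = Q·S₀/(V·X) = 2010 × 1760 / (1260 × 2950) = 0.9517 d⁻¹.

F/M ≈ 0.952 d⁻¹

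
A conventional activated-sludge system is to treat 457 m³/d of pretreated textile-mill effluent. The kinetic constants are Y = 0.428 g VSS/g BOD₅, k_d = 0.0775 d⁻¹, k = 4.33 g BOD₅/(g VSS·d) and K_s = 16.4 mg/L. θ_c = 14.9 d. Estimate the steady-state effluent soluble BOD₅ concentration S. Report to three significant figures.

S ≈ 1.39 mg/L

For a completely mixed reactor with recycle the Lawrence–McCarty relation gives S = K_s·(1 + k_d·θ_c) / [θ_c·(Y·k − k_d) − 1] = 16.4 × (1 + 0.0775 × 14.9) / [14.9 × (0.428 × 4.33 − 0.0775) − 1] = 35.34 / 25.46 = 1.388 mg/L.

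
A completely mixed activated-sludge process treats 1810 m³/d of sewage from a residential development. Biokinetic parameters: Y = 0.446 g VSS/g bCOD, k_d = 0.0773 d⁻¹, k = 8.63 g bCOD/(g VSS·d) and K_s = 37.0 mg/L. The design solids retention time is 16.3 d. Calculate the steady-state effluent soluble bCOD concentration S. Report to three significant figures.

S ≈ 1.38 mg/L

For a completely mixed reactor with recycle the Lawrence–McCarty relation gives S = K_s·(1 + k_d·θ_c) / [θ_c·(Y·k − k_d) − 1] = 37.0 × (1 + 0.0773 × 16.3) / [16.3 × (0.446 × 8.63 − 0.0773) − 1] = 83.62 / 60.48 = 1.383 mg/L.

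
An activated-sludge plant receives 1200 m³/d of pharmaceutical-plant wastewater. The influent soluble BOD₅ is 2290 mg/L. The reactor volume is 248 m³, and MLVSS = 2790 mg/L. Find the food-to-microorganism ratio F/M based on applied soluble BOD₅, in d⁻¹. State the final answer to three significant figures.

F/M ≈ 3.97 d⁻¹

F/M = Q·S₀ / (V·X) = 1200 × 2290 / (248.0 × 2790) = 3.972 g soluble BOD₅·(g VSS·d)⁻¹.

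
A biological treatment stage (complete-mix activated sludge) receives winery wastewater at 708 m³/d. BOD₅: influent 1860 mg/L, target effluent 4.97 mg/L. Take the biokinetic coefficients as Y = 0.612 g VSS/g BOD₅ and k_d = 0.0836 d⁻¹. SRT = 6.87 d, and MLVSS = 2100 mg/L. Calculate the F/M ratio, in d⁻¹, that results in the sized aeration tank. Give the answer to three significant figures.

From the SRT design equation V = Y Q (S₀−S) θ_c / [X (1 + k_d θ_c)] = 0.612 × 708 × (1860 − 4.97) × 6.87 / [2100 × (1 + 0.0836 × 6.87)] = 5.52×10^6 / 3306 = 1670 m³.
F/M = Q·S₀ / (V·X) = 708 × 1860 / (1670 × 2100) = 0.3754 g BOD₅·(g VSS·d)⁻¹.

F/M ≈ 0.375 d⁻¹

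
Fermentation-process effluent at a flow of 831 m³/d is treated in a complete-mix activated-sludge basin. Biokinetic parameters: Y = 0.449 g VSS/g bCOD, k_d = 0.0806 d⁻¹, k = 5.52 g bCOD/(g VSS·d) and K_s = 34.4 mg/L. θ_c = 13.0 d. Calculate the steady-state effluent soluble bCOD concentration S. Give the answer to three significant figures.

S ≈ 2.33 mg/L

From the Monod/SRT balance for a CMAS, S = K_s·(1+k_d θ_c)/[θ_c·(Y k − k_d) − 1] = 34.4 × (1 + 0.0806 × 13.0) / [13.0 × (0.449 × 5.52 − 0.0806) − 1] = 70.44 / 30.17 = 2.335 mg/L.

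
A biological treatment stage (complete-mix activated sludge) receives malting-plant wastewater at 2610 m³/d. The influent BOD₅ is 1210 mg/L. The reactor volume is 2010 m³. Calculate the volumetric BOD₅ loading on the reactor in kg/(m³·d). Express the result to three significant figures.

Applied BOD₅ load per unit volume = Q·S₀/V = (2610 × 1210/1000)/2010 = 1.571 kg BOD₅·m⁻³·d⁻¹.

L_v ≈ 1.57 kg BOD₅/(m³·d)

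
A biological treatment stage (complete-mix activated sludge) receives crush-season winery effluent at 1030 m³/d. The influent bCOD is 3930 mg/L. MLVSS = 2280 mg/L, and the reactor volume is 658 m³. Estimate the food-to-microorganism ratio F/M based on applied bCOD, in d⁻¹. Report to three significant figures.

Food-to-microorganism ratio F/M = Q S₀ / (V X) = 1030 × 3930 / (658.0 × 2280) = 2.698 d⁻¹.

F/M ≈ 2.70 d⁻¹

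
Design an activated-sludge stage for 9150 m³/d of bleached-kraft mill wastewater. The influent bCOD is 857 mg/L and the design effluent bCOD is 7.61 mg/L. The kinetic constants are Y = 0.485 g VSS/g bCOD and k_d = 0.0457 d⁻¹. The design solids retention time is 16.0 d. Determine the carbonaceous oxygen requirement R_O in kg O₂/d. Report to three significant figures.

Observed yield with endogenous decay: Y_obs = Y / (1 + k_d·θ_c) = 0.485 / (1 + 0.0457 × 16.0) = 0.485 / 1.731 = 0.2802 g VSS/g bCOD.
Substrate removed = Q·(S₀ − S) = 9150 m³/d × (857 − 7.61) g/m³ = 7.77×10^6 g/d = 7772 kg/d.
P_X = Y_obs·Q·(S₀ − S) = 0.2802 × 7772 = 2177 kg VSS/d.
R_O = Q·(S₀ − S) − 1.42·P_X = 7772 − 1.42 × 2177 = 4680 kg O₂/d.

R_O ≈ 4680 kg O₂/d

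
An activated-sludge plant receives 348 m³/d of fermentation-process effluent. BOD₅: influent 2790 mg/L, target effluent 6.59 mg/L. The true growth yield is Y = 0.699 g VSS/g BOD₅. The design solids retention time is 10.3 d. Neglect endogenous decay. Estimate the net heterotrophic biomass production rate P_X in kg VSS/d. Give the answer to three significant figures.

No decay correction is needed, so Y_obs = Y = 0.699.
Q·(S₀ − S) = 348 × (2790 − 6.59) × 10⁻³ = 968.6 kg/d removed.
Net biomass production P_X = Y_obs × Q·(S₀ − S) = 0.6990 × 968.6 = 677.1 kg VSS/d.

P_X ≈ 677 kg VSS/d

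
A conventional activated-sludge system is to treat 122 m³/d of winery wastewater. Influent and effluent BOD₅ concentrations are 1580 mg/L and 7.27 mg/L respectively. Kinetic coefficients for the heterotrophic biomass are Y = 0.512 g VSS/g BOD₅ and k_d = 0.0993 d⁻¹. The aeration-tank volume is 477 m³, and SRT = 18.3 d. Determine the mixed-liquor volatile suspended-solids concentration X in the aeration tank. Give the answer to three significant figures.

X ≈ 1340 mg/L

From V·X·(1 + k_d·θ_c) = Y·Q·(S₀ − S)·θ_c: X = 0.512 × 122 × (1580 − 7.27) × 18.3 / [477 × (1 + 0.0993 × 18.3)] = 1338 mg/L.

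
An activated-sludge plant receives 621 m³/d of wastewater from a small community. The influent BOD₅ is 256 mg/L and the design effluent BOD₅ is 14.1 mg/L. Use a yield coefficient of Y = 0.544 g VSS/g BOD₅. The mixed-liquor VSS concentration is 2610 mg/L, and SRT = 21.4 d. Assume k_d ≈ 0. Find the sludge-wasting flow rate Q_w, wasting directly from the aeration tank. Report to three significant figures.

Q_w ≈ 31.3 m³/d

With k_d = 0 the design equation reduces to V = Y Q (S₀−S) θ_c / X = 0.544 × 621 × (256 − 14.1) × 21.4 / 2610 = 670.0 m³.
With mixed-liquor wasting, θ_c = V/Q_w, so Q_w = V/θ_c = 670.0/21.4 = 31.31 m³/d.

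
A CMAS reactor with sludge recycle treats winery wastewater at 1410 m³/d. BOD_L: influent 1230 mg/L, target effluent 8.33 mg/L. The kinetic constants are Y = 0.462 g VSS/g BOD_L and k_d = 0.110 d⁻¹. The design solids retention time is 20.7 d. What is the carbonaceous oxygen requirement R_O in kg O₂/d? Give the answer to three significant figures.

Y_obs = Y / (1 + k_d θ_c) = 0.462 / (1 + 0.110 × 20.7) = 0.462 / 3.277 = 0.1410.
Q·(S₀ − S) = 1410 × (1230 − 8.33) × 10⁻³ = 1723 kg/d removed.
P_X = Y_obs·Q·(S₀ − S) = 0.1410 × 1723 = 242.9 kg VSS/d.
R_O = Q·(S₀ − S) − 1.42·P_X = 1723 − 1.42 × 242.9 = 1378 kg O₂/d.

R_O ≈ 1380 kg O₂/d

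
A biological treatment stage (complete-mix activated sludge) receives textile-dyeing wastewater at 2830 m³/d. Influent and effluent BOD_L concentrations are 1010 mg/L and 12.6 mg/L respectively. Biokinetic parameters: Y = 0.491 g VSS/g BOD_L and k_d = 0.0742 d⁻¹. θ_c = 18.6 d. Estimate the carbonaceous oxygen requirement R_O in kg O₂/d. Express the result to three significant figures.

R_O ≈ 2000 kg O₂/d

The observed yield is Y_obs = Y/(1 + k_d·θ_c) = 0.491 / (1 + 0.0742 × 18.6) = 0.491 / 2.380 = 0.2063 g VSS per g BOD_L removed.
ΔS = 1010 − 12.6 = 997.4 mg/L, so the substrate removal rate is 2830 × 997.4/1000 = 2823 kg BOD_L/d.
P_X = Y_obs·Q·(S₀ − S) = 0.2063 × 2823 = 582.3 kg VSS/d.
Carbonaceous O₂ demand = substrate oxidised − cell-mass equivalent = 2823 − 1.42 × 582.3 = 1996 kg O₂/d.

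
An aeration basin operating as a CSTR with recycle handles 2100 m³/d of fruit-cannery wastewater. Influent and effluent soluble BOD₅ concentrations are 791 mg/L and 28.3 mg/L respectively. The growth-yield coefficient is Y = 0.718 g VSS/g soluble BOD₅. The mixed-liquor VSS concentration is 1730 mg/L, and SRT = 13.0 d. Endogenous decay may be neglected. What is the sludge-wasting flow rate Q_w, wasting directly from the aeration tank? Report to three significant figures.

Q_w ≈ 665 m³/d

V·X = Y·Q·ΔS·θ_c gives V = 0.718 × 2100 × (791 − 28.3) × 13.0 / 1730 = 8642 m³.
For wasting at MLVSS concentration, Q_w = V/θ_c = 8642/13.0 = 664.7 m³/d.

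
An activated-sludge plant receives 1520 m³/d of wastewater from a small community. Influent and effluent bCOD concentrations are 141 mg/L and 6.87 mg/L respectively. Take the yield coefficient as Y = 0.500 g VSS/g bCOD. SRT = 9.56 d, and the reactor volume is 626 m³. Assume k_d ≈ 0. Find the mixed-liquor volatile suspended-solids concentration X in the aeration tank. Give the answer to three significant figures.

From V·X = Y·Q·(S₀ − S)·θ_c (decay neglected): X = 0.500 × 1520 × (141 − 6.87) × 9.56 / 626 = 1557 mg/L.

X ≈ 1560 mg/L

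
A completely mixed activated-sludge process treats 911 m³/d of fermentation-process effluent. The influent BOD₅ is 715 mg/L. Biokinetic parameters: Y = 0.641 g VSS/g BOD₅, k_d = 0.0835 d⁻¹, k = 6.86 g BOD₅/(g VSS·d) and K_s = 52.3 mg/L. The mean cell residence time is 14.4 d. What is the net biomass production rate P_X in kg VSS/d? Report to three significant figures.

From the Monod/SRT balance for a CMAS, S = K_s·(1+k_d θ_c)/[θ_c·(Y k − k_d) − 1] = 52.3 × (1 + 0.0835 × 14.4) / [14.4 × (0.641 × 6.86 − 0.0835) − 1] = 115.2 / 61.12 = 1.885 mg/L.
Observed yield with endogenous decay: Y_obs = Y / (1 + k_d·θ_c) = 0.641 / (1 + 0.0835 × 14.4) = 0.641 / 2.202 = 0.2910 g VSS/g BOD₅.
Substrate removed = Q·(S₀ − S) = 911 m³/d × (715 − 1.88) g/m³ = 6.5×10^5 g/d = 649.7 kg/d.
So the net sludge growth is P_X = 0.2910 × 649.7 = 189.1 kg VSS/d.

P_X ≈ 189 kg VSS/d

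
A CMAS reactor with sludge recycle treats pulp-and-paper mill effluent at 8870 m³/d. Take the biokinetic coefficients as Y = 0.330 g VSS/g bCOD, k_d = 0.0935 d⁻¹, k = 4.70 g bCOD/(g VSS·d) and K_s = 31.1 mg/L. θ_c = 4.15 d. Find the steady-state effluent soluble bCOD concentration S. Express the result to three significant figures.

From the Monod/SRT balance for a CMAS, S = K_s·(1+k_d θ_c)/[θ_c·(Y k − k_d) − 1] = 31.1 × (1 + 0.0935 × 4.15) / [4.15 × (0.330 × 4.70 − 0.0935) − 1] = 43.17 / 5.049 = 8.550 mg/L.

S ≈ 8.55 mg/L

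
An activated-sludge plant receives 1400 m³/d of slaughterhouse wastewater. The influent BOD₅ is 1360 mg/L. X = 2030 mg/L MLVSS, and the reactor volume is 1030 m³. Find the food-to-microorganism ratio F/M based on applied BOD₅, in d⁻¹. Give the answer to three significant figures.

F/M ≈ 0.911 d⁻¹

F/M = applied load / biomass = Q·S₀/(V·X) = 1400 × 1360 / (1030 × 2030) = 0.9106 d⁻¹.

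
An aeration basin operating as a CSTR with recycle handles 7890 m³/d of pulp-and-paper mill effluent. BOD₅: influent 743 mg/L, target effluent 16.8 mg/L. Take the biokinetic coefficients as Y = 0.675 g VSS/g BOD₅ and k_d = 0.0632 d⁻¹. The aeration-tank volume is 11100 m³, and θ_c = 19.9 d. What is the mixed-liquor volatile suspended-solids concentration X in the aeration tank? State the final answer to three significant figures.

X ≈ 3070 mg/L

Solving the biomass balance for X: X = Y Q (S₀−S) θ_c / [V (1+k_d θ_c)] = 0.675 × 7890 × (743 − 16.8) × 19.9 / [11100 × (1 + 0.0632 × 19.9)] = 3071 mg/L.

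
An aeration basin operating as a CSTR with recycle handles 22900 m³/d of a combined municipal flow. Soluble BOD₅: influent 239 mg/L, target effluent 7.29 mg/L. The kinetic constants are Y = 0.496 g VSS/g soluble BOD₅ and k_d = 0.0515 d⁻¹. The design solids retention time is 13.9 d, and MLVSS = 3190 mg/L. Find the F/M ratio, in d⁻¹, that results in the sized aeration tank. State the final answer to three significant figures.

Steady-state biomass mass balance: V·X·(1 + k_d·θ_c) = Y·Q·(S₀ − S)·θ_c, so V = 0.496 × 22900 × (239 − 7.29) × 13.9 / [3190 × (1 + 0.0515 × 13.9)] = 3.66×10^7 / 5474 = 6684 m³.
Food-to-microorganism ratio F/M = Q S₀ / (V X) = 22900 × 239 / (6684 × 3190) = 0.2567 d⁻¹.

F/M ≈ 0.257 d⁻¹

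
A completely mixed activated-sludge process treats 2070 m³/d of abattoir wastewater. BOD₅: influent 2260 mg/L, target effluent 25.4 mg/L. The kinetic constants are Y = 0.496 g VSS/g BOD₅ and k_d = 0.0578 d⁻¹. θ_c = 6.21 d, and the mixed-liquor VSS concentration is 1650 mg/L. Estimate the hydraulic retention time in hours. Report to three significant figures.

Rearranging the biomass balance for a CMAS with decay, V = Y·Q·ΔS·θ_c / [X·(1+k_d θ_c)] = 0.496 × 2070 × (2260 − 25.4) × 6.21 / [1650 × (1 + 0.0578 × 6.21)] = 1.42×10^7 / 2242 = 6354 m³.
HRT = V/Q = 6354 m³ / 2070 m³·d⁻¹ = 3.070 d × 24 = 73.67 h.

τ ≈ 73.7 h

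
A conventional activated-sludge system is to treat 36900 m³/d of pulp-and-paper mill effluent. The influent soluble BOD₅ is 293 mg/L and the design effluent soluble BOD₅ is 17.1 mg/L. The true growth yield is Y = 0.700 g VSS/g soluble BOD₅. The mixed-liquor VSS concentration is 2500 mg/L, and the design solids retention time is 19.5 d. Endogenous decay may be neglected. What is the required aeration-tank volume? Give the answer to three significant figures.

V ≈ 55600 m³

Biomass mass balance (decay neglected): V·X = Y·Q·(S₀ − S)·θ_c, so V = 0.700 × 36900 × (293 − 17.1) × 19.5 / 2500 = 55587 m³.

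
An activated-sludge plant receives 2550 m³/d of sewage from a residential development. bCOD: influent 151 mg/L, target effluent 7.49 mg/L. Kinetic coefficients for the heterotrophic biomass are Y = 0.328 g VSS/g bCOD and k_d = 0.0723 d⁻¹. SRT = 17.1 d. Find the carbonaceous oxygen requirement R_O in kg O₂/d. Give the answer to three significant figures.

R_O ≈ 290 kg O₂/d

Observed yield with endogenous decay: Y_obs = Y / (1 + k_d·θ_c) = 0.328 / (1 + 0.0723 × 17.1) = 0.328 / 2.236 = 0.1467 g VSS/g bCOD.
Mass of bCOD removed per day: Q(S₀ − S) = 2550 × 143.5 g/m³ = 366.0 kg/d.
Net sludge production P_X = 0.1467 × 366.0 = 53.67 kg VSS/d.
R_O = Q·(S₀ − S) − 1.42·P_X = 366.0 − 1.42 × 53.67 = 289.7 kg O₂/d.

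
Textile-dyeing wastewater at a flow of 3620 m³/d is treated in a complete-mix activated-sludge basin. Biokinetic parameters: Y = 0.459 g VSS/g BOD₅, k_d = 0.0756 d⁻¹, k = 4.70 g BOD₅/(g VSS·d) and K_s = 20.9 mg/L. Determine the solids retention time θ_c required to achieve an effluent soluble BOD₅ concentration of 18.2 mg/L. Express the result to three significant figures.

From 1/θ_c = Y·k·S/(K_s + S) − k_d: Y·k·S/(K_s+S) = 0.459 × 4.70 × 18.2 / (20.9 + 18.2) = 1.004 d⁻¹.
1/θ_c = 1.004 − 0.0756 = 0.9286 d⁻¹, so θ_c = 1.077 d.

θ_c ≈ 1.08 d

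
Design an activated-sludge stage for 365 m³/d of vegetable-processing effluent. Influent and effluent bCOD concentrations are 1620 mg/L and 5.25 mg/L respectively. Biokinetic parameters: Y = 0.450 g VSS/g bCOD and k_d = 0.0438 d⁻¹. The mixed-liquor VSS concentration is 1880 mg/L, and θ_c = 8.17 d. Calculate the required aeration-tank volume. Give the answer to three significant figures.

Steady-state biomass mass balance: V·X·(1 + k_d·θ_c) = Y·Q·(S₀ − S)·θ_c, so V = 0.450 × 365 × (1620 − 5.25) × 8.17 / [1880 × (1 + 0.0438 × 8.17)] = 2.17×10^6 / 2553 = 848.8 m³.

V ≈ 849 m³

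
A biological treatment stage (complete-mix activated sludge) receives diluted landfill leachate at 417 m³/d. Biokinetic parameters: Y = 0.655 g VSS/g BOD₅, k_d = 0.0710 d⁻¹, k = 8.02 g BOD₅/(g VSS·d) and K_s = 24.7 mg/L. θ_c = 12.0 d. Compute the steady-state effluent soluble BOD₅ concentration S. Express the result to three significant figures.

Effluent substrate depends only on kinetics and SRT: S = K_s(1 + k_d θ_c) / [θ_c(Yk − k_d) − 1] = 24.7 × (1 + 0.0710 × 12.0) / [12.0 × (0.655 × 8.02 − 0.0710) − 1] = 45.74 / 61.19 = 0.7476 mg/L.

S ≈ 0.748 mg/L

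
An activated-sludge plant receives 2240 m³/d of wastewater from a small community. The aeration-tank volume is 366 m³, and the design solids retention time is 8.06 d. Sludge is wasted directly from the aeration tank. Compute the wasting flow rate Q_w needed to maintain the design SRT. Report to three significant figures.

For wasting at MLVSS concentration, Q_w = V/θ_c = 366.0/8.06 = 45.41 m³/d.

Q_w ≈ 45.4 m³/d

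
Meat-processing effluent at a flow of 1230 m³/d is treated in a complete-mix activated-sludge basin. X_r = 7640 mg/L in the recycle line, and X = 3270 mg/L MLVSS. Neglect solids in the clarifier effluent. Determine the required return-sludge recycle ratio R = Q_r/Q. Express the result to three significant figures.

R ≈ 0.748

Mass balance around the secondary clarifier (neglecting effluent solids): R = X / (X_r − X) = 3270 / (7640 − 3270) = 0.7483.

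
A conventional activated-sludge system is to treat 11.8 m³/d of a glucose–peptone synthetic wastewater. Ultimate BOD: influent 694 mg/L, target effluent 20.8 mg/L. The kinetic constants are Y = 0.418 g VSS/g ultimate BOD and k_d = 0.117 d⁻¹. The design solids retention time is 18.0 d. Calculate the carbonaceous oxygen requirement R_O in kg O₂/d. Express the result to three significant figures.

The observed yield is Y_obs = Y/(1 + k_d·θ_c) = 0.418 / (1 + 0.117 × 18.0) = 0.418 / 3.106 = 0.1346 g VSS per g ultimate BOD removed.
Substrate removed = Q·(S₀ − S) = 11.8 m³/d × (694 − 20.8) g/m³ = 7.94×10^3 g/d = 7.944 kg/d.
Biomass synthesised: P_X = Y_obs × 7.944 = 1.069 kg VSS/d.
R_O = Q·ΔS − 1.42 P_X = 7.944 − 1.518 = 6.426 kg O₂/d.

R_O ≈ 6.43 kg O₂/d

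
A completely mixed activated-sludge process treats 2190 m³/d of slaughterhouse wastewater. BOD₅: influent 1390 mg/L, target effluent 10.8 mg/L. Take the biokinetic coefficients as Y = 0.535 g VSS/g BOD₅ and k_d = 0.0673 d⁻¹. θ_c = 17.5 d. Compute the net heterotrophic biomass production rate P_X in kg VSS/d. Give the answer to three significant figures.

P_X ≈ 742 kg VSS/d

Observed yield with endogenous decay: Y_obs = Y / (1 + k_d·θ_c) = 0.535 / (1 + 0.0673 × 17.5) = 0.535 / 2.178 = 0.2457 g VSS/g BOD₅.
ΔS = 1390 − 10.8 = 1379 mg/L, so the substrate removal rate is 2190 × 1379/1000 = 3020 kg BOD₅/d.
Net biomass production P_X = Y_obs × Q·(S₀ − S) = 0.2457 × 3020 = 742.0 kg VSS/d.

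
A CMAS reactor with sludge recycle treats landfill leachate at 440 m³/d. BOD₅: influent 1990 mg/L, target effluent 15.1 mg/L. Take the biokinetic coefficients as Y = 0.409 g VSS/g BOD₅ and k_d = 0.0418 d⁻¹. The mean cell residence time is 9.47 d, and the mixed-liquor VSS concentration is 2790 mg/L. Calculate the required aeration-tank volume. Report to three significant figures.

Steady-state biomass mass balance: V·X·(1 + k_d·θ_c) = Y·Q·(S₀ − S)·θ_c, so V = 0.409 × 440 × (1990 − 15.1) × 9.47 / [2790 × (1 + 0.0418 × 9.47)] = 3.37×10^6 / 3894 = 864.2 m³.

V ≈ 864 m³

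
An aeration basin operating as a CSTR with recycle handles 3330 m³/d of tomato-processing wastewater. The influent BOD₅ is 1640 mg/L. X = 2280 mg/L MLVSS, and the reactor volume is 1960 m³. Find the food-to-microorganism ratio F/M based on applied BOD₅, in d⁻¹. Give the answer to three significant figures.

Food-to-microorganism ratio F/M = Q S₀ / (V X) = 3330 × 1640 / (1960 × 2280) = 1.222 d⁻¹.

F/M ≈ 1.22 d⁻¹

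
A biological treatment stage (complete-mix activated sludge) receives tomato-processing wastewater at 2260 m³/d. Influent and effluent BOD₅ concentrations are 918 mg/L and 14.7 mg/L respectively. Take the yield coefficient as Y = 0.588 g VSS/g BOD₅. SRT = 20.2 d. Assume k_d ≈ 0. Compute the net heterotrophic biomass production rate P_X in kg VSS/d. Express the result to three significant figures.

P_X ≈ 1200 kg VSS/d

No decay correction is needed, so Y_obs = Y = 0.588.
ΔS = 918 − 14.7 = 903.3 mg/L, so the substrate removal rate is 2260 × 903.3/1000 = 2041 kg BOD₅/d.
P_X = Y_obs · Q(S₀ − S) = 0.5880 × 2041 = 1200 kg VSS/d.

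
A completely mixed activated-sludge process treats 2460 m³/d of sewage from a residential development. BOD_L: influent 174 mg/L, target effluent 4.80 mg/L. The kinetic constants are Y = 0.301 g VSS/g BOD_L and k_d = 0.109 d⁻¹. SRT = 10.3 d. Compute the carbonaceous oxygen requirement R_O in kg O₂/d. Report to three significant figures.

R_O ≈ 332 kg O₂/d

The observed yield is Y_obs = Y/(1 + k_d·θ_c) = 0.301 / (1 + 0.109 × 10.3) = 0.301 / 2.123 = 0.1418 g VSS per g BOD_L removed.
Mass of BOD_L removed per day: Q(S₀ − S) = 2460 × 169.2 g/m³ = 416.2 kg/d.
Net sludge production P_X = 0.1418 × 416.2 = 59.02 kg VSS/d.
Carbonaceous O₂ demand = substrate oxidised − cell-mass equivalent = 416.2 − 1.42 × 59.02 = 332.4 kg O₂/d.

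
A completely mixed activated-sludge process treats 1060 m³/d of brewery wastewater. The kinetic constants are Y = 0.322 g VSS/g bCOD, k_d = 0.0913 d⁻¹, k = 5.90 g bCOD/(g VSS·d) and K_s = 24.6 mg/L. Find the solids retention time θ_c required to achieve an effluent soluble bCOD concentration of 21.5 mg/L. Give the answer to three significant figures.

At the target effluent, Y k S/(K_s+S) = 0.322×5.90×21.5/46.10 = 0.8860 d⁻¹.
θ_c = 1/(μ − k_d) = 1/(0.8860 − 0.0913) = 1/0.7947 = 1.258 d.

θ_c ≈ 1.26 d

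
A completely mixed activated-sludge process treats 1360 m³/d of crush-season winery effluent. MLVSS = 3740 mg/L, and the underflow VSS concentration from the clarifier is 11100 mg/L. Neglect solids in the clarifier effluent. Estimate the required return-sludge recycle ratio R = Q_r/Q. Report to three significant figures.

R ≈ 0.508

R = Q_r/Q = X/(X_r − X) = 3740 / (11100 − 3740) = 0.5082.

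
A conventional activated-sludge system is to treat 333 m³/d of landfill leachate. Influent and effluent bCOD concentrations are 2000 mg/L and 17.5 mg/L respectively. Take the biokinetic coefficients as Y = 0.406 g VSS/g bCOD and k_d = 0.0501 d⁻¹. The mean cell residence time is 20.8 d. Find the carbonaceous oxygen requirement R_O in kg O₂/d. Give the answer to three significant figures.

R_O ≈ 474 kg O₂/d

The observed yield is Y_obs = Y/(1 + k_d·θ_c) = 0.406 / (1 + 0.0501 × 20.8) = 0.406 / 2.042 = 0.1988 g VSS per g bCOD removed.
Mass of bCOD removed per day: Q(S₀ − S) = 333 × 1982 g/m³ = 660.2 kg/d.
Net sludge production P_X = 0.1988 × 660.2 = 131.3 kg VSS/d.
Carbonaceous O₂ demand = substrate oxidised − cell-mass equivalent = 660.2 − 1.42 × 131.3 = 473.8 kg O₂/d.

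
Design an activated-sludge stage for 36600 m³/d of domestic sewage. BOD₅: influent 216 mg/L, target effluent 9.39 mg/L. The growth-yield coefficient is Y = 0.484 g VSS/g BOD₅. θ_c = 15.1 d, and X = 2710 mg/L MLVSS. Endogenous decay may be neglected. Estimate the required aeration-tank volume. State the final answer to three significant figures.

With k_d = 0 the design equation reduces to V = Y Q (S₀−S) θ_c / X = 0.484 × 36600 × (216 − 9.39) × 15.1 / 2710 = 20393 m³.

V ≈ 20400 m³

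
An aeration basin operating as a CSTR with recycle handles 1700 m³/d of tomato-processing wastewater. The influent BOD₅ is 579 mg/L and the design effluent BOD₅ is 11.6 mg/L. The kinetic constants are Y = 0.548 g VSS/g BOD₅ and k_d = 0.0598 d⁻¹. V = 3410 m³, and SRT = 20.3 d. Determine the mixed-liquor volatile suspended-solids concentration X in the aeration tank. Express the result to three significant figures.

X ≈ 1420 mg/L

Solving the biomass balance for X: X = Y Q (S₀−S) θ_c / [V (1+k_d θ_c)] = 0.548 × 1700 × (579 − 11.6) × 20.3 / [3410 × (1 + 0.0598 × 20.3)] = 1421 mg/L.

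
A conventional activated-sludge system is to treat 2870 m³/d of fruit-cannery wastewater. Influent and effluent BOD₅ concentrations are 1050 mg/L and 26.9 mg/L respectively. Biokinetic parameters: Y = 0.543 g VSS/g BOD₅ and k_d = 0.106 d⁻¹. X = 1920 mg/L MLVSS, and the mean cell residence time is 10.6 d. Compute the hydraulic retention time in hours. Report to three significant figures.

τ ≈ 34.7 h

From the SRT design equation V = Y Q (S₀−S) θ_c / [X (1 + k_d θ_c)] = 0.543 × 2870 × (1050 − 26.9) × 10.6 / [1920 × (1 + 0.106 × 10.6)] = 1.69×10^7 / 4077 = 4145 m³.
Hydraulic retention time τ = V/Q = 4145 / 2870 = 1.444 d = 34.66 h.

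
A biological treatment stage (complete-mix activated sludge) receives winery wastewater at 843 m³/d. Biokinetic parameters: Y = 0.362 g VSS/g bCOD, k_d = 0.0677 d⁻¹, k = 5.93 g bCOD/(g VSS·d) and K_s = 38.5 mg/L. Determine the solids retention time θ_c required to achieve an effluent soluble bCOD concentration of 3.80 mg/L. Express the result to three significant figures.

θ_c ≈ 7.99 d

At the target effluent, Y k S/(K_s+S) = 0.362×5.93×3.80/42.30 = 0.1928 d⁻¹.
θ_c = 1/(μ − k_d) = 1/(0.1928 − 0.0677) = 1/0.1251 = 7.991 d.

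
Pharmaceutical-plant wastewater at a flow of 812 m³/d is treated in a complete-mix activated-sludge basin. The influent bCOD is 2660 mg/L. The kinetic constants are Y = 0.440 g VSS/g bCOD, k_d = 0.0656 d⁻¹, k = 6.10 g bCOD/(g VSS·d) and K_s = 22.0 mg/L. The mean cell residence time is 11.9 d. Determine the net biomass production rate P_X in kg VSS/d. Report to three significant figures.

From the Monod/SRT balance for a CMAS, S = K_s·(1+k_d θ_c)/[θ_c·(Y k − k_d) − 1] = 22.0 × (1 + 0.0656 × 11.9) / [11.9 × (0.440 × 6.10 − 0.0656) − 1] = 39.17 / 30.16 = 1.299 mg/L.
Correct the yield for decay: Y_obs = Y/(1 + k_d θ_c) = 0.440 / (1 + 0.0656 × 11.9) = 0.440 / 1.781 = 0.2471.
ΔS = 2660 − 1.30 = 2659 mg/L, so the substrate removal rate is 812 × 2659/1000 = 2159 kg bCOD/d.
Biomass produced: P_X = Y_obs·Q·ΔS = 0.2471 × 2159 ≈ 533.5 kg VSS/d.

P_X ≈ 533 kg VSS/d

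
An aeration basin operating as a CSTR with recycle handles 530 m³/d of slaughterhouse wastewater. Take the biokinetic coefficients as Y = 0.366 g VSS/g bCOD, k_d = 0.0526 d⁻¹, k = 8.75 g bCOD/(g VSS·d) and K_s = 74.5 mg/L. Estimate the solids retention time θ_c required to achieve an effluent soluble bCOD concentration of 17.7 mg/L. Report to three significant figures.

θ_c ≈ 1.78 d

From 1/θ_c = Y·k·S/(K_s + S) − k_d: Y·k·S/(K_s+S) = 0.366 × 8.75 × 17.7 / (74.5 + 17.7) = 0.6148 d⁻¹.
Then 1/θ_c = μ − k_d = 0.6148 − 0.0526 = 0.5622 d⁻¹, giving θ_c = 1.779 d.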